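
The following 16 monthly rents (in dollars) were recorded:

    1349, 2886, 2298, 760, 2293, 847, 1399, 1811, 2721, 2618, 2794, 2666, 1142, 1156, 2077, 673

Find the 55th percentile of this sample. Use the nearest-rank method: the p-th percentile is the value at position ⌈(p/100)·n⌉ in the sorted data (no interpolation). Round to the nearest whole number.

Sorted: 673, 760, 847, 1142, 1156, 1349, 1399, 1811, 2077, 2293, 2298, 2618, 2666, 2721, 2794, 2886.
n = 16.
Position = ⌈55/100 · 16⌉ = ⌈8.8⌉ = 9.
The value at rank 9 is 2077.

2077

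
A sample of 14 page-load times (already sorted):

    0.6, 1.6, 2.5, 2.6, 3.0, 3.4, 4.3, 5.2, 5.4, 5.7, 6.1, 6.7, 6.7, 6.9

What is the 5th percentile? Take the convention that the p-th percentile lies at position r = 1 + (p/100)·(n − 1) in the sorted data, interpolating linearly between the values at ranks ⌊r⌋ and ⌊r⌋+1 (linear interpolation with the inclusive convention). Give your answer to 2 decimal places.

n = 14.
r = 1 + (5/100)·(14 − 1) = 1 + 0.65 = 1.65.
Rank 1 is 0.6 and rank 2 is 1.6.
Interpolate: 0.6 + 0.65·(1.6 − 0.6) = 0.6 + 0.65·1 = 1.25.

1.25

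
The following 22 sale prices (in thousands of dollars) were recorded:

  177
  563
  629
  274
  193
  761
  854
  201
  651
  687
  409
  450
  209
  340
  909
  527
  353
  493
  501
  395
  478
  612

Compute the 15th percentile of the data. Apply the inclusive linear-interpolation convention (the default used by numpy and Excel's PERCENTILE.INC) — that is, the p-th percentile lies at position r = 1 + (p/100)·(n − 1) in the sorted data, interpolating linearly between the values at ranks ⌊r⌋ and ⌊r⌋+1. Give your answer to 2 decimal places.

Sorted: 177, 193, 201, 209, 274, 340, 353, 395, 409, 450, 478, 493, 501, 527, 563, 612, 629, 651, 687, 761, 854, 909.
n = 22.
r = 1 + (15/100)·(22 − 1) = 1 + 3.15 = 4.15.
Rank 4 is 209 and rank 5 is 274.
Interpolate: 209 + 0.15·(274 − 209) = 209 + 0.15·65 = 218.75.

218.75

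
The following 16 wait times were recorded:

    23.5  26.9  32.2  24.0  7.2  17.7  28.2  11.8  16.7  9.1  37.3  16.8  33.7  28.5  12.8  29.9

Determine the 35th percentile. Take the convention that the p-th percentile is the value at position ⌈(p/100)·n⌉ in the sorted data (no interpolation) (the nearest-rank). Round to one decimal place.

16.8

Sorted: 7.2, 9.1, 11.8, 12.8, 16.7, 16.8, 17.7, 23.5, 24.0, 26.9, 28.2, 28.5, 29.9, 32.2, 33.7, 37.3.
n = 16.
Position = ⌈35/100 · 16⌉ = ⌈5.6⌉ = 6.
The value at rank 6 is 16.8.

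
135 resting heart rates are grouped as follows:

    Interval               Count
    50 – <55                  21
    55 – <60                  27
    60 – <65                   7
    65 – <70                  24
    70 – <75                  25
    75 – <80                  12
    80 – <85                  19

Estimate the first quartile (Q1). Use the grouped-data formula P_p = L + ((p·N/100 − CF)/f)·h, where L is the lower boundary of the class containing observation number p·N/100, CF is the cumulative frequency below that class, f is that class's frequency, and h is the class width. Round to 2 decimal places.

57.36

N = 135; target position k = 25/100 · 135 = 33.75.
Cumulative frequencies: 21, 48, 55, 79, 104, 116, 135.
Observation 33.75 falls in the class 55 – <60.
L = 55, CF = 21, f = 27, h = 5.
P25 = 55 + ((33.75 − 21)/27)·5 = 55 + 2.36111 = 57.3611.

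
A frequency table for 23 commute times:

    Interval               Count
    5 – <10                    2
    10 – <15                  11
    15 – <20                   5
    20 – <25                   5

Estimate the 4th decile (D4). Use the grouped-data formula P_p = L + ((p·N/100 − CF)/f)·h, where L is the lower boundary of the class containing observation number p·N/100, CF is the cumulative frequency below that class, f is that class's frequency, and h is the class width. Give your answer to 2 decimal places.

13.27

N = 23; target position k = 40/100 · 23 = 9.2.
Cumulative frequencies: 2, 13, 18, 23.
Observation 9.2 falls in the class 10 – <15.
L = 10, CF = 2, f = 11, h = 5.
P40 = 10 + ((9.2 − 2)/11)·5 = 10 + 3.27273 = 13.2727.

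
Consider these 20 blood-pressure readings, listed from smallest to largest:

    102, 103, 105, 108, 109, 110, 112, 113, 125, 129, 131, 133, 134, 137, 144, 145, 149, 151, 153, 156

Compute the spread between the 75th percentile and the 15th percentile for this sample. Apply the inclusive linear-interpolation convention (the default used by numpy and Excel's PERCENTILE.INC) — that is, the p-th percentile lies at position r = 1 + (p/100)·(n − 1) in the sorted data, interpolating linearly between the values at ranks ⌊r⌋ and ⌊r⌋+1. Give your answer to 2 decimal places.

n = 20.
P15: r = 3.85; ranks 3–4 are 105, 108; interpolating gives 107.55.
P75: r = 15.25; ranks 15–16 are 144, 145; interpolating gives 144.25.
Difference: 144.25 − 107.55 = 36.7.

36.70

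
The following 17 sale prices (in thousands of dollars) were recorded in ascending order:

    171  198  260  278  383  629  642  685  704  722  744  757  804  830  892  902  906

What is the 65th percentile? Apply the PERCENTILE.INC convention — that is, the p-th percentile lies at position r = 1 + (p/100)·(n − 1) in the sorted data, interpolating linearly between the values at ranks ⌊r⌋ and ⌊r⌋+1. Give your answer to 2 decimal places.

n = 17.
r = 1 + (65/100)·(17 − 1) = 1 + 10.4 = 11.4.
Rank 11 is 744 and rank 12 is 757.
Interpolate: 744 + 0.4·(757 − 744) = 744 + 0.4·13 = 749.2.

749.20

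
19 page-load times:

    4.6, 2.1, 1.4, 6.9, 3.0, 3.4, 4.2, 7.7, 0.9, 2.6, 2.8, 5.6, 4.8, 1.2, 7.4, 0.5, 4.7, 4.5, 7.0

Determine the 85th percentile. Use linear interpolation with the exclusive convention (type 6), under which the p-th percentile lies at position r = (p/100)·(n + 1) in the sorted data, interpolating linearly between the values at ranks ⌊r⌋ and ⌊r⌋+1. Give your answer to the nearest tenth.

Sorted: 0.5, 0.9, 1.2, 1.4, 2.1, 2.6, 2.8, 3.0, 3.4, 4.2, 4.5, 4.6, 4.7, 4.8, 5.6, 6.9, 7.0, 7.4, 7.7.
n = 19.
r = (85/100)·(19 + 1) = 17.
r is an integer, so P85 is the value at rank 17: 7.0.

7.0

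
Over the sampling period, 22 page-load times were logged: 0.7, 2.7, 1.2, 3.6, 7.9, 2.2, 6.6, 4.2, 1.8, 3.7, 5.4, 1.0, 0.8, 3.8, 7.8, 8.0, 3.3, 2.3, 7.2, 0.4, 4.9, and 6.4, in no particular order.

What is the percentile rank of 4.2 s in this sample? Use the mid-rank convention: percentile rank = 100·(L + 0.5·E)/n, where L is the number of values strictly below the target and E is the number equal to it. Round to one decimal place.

61.4

Sorted: 0.4, 0.7, 0.8, 1.0, 1.2, 1.8, 2.2, 2.3, 2.7, 3.3, 3.6, 3.7, 3.8, 4.2, 4.9, 5.4, 6.4, 6.6, 7.2, 7.8, 7.9, 8.0.
Count below 4.2: L = 13; count equal: E = 1; n = 22.
Percentile rank = 100·(13 + 0.5·1)/22 = 100·13.5/22 = 61.36.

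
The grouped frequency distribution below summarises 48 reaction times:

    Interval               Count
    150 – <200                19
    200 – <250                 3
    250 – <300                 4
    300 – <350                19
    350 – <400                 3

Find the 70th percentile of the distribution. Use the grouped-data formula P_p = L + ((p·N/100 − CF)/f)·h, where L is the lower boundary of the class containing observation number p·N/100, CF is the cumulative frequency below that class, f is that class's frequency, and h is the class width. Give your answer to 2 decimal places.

N = 48; target position k = 70/100 · 48 = 33.6.
Cumulative frequencies: 19, 22, 26, 45, 48.
Observation 33.6 falls in the class 300 – <350.
L = 300, CF = 26, f = 19, h = 50.
P70 = 300 + ((33.6 − 26)/19)·50 = 300 + 20 = 320.

320.00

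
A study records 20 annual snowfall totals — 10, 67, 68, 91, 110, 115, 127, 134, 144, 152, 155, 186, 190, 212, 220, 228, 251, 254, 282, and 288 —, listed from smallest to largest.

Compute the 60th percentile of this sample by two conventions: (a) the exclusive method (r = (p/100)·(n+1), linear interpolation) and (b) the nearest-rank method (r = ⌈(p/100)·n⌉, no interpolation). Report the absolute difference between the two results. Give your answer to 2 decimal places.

2.40

n = 20.
(a) r = 12.6; between ranks 12 (186) and 13 (190): 188.4.
(b) the nearest-rank method: rank 12 → 186.
|188.4 − 186| = 2.4.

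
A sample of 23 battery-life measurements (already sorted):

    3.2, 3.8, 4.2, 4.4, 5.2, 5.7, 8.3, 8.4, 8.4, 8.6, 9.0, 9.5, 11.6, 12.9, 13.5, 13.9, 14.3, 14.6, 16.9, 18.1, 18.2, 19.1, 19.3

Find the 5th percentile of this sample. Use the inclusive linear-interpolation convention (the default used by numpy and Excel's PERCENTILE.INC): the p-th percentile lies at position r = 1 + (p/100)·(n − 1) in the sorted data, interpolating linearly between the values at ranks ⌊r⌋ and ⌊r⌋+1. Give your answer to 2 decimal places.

n = 23.
r = 1 + (5/100)·(23 − 1) = 1 + 1.1 = 2.1.
Rank 2 is 3.8 and rank 3 is 4.2.
Interpolate: 3.8 + 0.1·(4.2 − 3.8) = 3.8 + 0.1·0.4 = 3.84.

3.84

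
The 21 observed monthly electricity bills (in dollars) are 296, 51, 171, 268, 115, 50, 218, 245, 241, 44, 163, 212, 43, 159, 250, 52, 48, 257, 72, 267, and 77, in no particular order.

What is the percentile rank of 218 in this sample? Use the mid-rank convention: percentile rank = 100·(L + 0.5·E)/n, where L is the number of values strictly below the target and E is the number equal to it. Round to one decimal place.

64.3

Sorted: 43, 44, 48, 50, 51, 52, 72, 77, 115, 159, 163, 171, 212, 218, 241, 245, 250, 257, 267, 268, 296.
Count below 218: L = 13; count equal: E = 1; n = 21.
Percentile rank = 100·(13 + 0.5·1)/21 = 100·13.5/21 = 64.29.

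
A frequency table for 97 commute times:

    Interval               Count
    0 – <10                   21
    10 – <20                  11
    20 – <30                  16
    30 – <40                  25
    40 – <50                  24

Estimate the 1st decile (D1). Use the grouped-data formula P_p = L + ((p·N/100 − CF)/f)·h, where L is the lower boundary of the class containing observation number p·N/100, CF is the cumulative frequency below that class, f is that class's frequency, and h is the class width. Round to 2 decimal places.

N = 97; target position k = 10/100 · 97 = 9.7.
Cumulative frequencies: 21, 32, 48, 73, 97.
Observation 9.7 falls in the class 0 – <10.
L = 0, CF = 0, f = 21, h = 10.
P10 = 0 + ((9.7 − 0)/21)·10 = 0 + 4.61905 = 4.61905.

4.62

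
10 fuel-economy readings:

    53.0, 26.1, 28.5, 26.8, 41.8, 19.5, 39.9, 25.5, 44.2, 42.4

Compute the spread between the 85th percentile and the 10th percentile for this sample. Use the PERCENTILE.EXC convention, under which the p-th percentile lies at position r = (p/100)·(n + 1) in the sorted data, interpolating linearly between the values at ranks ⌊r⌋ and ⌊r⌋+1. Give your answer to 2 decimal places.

27.18

Sorted: 19.5, 25.5, 26.1, 26.8, 28.5, 39.9, 41.8, 42.4, 44.2, 53.0.
n = 10.
P10: r = 1.1; ranks 1–2 are 19.5, 25.5; interpolating gives 20.1.
P85: r = 9.35; ranks 9–10 are 44.2, 53.0; interpolating gives 47.28.
Difference: 47.28 − 20.1 = 27.18.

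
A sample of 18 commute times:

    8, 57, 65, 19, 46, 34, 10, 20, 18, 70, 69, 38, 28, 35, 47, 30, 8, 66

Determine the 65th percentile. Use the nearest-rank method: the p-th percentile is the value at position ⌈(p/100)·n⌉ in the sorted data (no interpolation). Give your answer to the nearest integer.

46

Sorted: 8, 8, 10, 18, 19, 20, 28, 30, 34, 35, 38, 46, 47, 57, 65, 66, 69, 70.
n = 18.
Position = ⌈65/100 · 18⌉ = ⌈11.7⌉ = 12.
The value at rank 12 is 46.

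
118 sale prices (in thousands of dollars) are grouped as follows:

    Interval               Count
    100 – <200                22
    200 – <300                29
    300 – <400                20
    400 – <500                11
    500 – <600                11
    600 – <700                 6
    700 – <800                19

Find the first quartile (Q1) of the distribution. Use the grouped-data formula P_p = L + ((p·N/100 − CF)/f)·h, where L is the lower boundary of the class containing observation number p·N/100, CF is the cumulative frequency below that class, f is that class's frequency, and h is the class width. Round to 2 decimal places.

N = 118; target position k = 25/100 · 118 = 29.5.
Cumulative frequencies: 22, 51, 71, 82, 93, 99, 118.
Observation 29.5 falls in the class 200 – <300.
L = 200, CF = 22, f = 29, h = 100.
P25 = 200 + ((29.5 − 22)/29)·100 = 200 + 25.8621 = 225.862.

225.86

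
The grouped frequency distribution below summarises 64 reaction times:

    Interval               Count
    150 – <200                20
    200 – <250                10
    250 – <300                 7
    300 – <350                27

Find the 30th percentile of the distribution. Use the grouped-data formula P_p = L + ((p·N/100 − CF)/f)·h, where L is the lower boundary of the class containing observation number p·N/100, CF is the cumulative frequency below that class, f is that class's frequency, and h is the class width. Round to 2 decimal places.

198.00

N = 64; target position k = 30/100 · 64 = 19.2.
Cumulative frequencies: 20, 30, 37, 64.
Observation 19.2 falls in the class 150 – <200.
L = 150, CF = 0, f = 20, h = 50.
P30 = 150 + ((19.2 − 0)/20)·50 = 150 + 48 = 198.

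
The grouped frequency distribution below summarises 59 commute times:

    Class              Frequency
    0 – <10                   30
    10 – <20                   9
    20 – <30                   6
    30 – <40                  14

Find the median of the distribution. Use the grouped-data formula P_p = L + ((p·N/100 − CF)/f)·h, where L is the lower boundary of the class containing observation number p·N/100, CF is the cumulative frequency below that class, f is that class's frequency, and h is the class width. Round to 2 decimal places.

N = 59; target position k = 50/100 · 59 = 29.5.
Cumulative frequencies: 30, 39, 45, 59.
Observation 29.5 falls in the class 0 – <10.
L = 0, CF = 0, f = 30, h = 10.
P50 = 0 + ((29.5 − 0)/30)·10 = 0 + 9.83333 = 9.83333.

9.83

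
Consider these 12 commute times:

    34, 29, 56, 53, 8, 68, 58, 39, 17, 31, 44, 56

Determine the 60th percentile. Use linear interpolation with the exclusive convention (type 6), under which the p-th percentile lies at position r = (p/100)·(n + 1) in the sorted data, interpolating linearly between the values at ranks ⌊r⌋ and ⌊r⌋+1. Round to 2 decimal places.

51.20

Sorted: 8, 17, 29, 31, 34, 39, 44, 53, 56, 56, 58, 68.
n = 12.
r = (60/100)·(12 + 1) = 7.8.
Rank 7 is 44 and rank 8 is 53.
Interpolate: 44 + 0.8·(53 − 44) = 44 + 0.8·9 = 51.2.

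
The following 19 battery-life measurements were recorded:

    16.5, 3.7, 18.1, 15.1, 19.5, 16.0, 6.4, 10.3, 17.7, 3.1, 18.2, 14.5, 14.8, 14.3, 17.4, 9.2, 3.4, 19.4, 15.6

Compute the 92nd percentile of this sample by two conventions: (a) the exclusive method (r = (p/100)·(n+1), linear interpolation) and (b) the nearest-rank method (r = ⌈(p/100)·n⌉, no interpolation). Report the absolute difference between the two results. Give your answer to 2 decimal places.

Sorted: 3.1, 3.4, 3.7, 6.4, 9.2, 10.3, 14.3, 14.5, 14.8, 15.1, 15.6, 16.0, 16.5, 17.4, 17.7, 18.1, 18.2, 19.4, 19.5.
n = 19.
(a) r = 18.4; between ranks 18 (19.4) and 19 (19.5): 19.44.
(b) the nearest-rank method: rank 18 → 19.4.
|19.44 − 19.4| = 0.04.

0.04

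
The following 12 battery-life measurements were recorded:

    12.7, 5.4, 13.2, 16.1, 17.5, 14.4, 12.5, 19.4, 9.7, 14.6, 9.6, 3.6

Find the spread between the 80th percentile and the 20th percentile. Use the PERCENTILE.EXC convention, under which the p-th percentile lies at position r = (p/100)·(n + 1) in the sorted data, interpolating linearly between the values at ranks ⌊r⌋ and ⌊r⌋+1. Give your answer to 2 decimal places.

8.74

Sorted: 3.6, 5.4, 9.6, 9.7, 12.5, 12.7, 13.2, 14.4, 14.6, 16.1, 17.5, 19.4.
n = 12.
P20: r = 2.6; ranks 2–3 are 5.4, 9.6; interpolating gives 7.92.
P80: r = 10.4; ranks 10–11 are 16.1, 17.5; interpolating gives 16.66.
Difference: 16.66 − 7.92 = 8.74.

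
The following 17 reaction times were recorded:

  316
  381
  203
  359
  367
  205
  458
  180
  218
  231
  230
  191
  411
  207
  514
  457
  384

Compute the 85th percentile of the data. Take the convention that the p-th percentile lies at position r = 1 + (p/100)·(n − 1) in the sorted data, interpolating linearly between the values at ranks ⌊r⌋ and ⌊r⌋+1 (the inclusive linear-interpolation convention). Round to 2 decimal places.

Sorted: 180, 191, 203, 205, 207, 218, 230, 231, 316, 359, 367, 381, 384, 411, 457, 458, 514.
n = 17.
r = 1 + (85/100)·(17 − 1) = 1 + 13.6 = 14.6.
Rank 14 is 411 and rank 15 is 457.
Interpolate: 411 + 0.6·(457 − 411) = 411 + 0.6·46 = 438.6.

438.60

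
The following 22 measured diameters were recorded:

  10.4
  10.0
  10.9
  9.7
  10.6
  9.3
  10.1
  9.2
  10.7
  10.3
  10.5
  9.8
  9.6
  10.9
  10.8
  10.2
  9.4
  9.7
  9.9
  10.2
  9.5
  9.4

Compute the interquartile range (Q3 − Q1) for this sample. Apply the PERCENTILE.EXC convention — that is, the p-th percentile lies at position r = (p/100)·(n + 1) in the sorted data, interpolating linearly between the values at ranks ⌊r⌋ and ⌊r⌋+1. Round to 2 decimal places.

0.95

Sorted: 9.2, 9.3, 9.4, 9.4, 9.5, 9.6, 9.7, 9.7, 9.8, 9.9, 10.0, 10.1, 10.2, 10.2, 10.3, 10.4, 10.5, 10.6, 10.7, 10.8, 10.9, 10.9.
n = 22.
P25: r = 5.75; ranks 5–6 are 9.5, 9.6; interpolating gives 9.575.
P75: r = 17.25; ranks 17–18 are 10.5, 10.6; interpolating gives 10.525.
Difference: 10.525 − 9.575 = 0.95.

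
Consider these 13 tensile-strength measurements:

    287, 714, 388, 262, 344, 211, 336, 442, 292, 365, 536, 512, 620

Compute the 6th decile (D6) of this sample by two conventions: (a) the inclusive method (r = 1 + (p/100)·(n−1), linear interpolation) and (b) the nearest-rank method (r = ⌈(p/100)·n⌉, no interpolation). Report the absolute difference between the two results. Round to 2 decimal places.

10.80

Sorted: 211, 262, 287, 292, 336, 344, 365, 388, 442, 512, 536, 620, 714.
n = 13.
(a) r = 8.2; between ranks 8 (388) and 9 (442): 398.8.
(b) the nearest-rank method: rank 8 → 388.
|398.8 − 388| = 10.8.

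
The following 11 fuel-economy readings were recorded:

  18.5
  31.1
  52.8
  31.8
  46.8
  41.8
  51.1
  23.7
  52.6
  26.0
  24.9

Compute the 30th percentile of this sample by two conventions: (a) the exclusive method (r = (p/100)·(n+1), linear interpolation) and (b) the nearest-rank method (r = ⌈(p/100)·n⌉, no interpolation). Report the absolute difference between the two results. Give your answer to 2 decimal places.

Sorted: 18.5, 23.7, 24.9, 26.0, 31.1, 31.8, 41.8, 46.8, 51.1, 52.6, 52.8.
n = 11.
(a) r = 3.6; between ranks 3 (24.9) and 4 (26.0): 25.56.
(b) the nearest-rank method: rank 4 → 26.
|25.56 − 26| = 0.44.

0.44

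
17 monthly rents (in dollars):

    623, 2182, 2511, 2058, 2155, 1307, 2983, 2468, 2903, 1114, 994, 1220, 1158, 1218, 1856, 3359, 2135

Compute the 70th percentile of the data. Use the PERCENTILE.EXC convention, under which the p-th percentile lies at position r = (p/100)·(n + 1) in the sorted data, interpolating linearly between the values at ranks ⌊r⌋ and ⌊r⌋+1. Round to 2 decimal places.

2353.60

Sorted: 623, 994, 1114, 1158, 1218, 1220, 1307, 1856, 2058, 2135, 2155, 2182, 2468, 2511, 2903, 2983, 3359.
n = 17.
r = (70/100)·(17 + 1) = 12.6.
Rank 12 is 2182 and rank 13 is 2468.
Interpolate: 2182 + 0.6·(2468 − 2182) = 2182 + 0.6·286 = 2353.6.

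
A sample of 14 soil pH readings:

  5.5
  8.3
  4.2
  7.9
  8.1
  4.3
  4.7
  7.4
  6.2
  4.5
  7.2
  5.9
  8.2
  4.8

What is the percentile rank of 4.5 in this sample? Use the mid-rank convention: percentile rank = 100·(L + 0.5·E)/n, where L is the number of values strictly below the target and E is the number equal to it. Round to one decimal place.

Sorted: 4.2, 4.3, 4.5, 4.7, 4.8, 5.5, 5.9, 6.2, 7.2, 7.4, 7.9, 8.1, 8.2, 8.3.
Count below 4.5: L = 2; count equal: E = 1; n = 14.
Percentile rank = 100·(2 + 0.5·1)/14 = 100·2.5/14 = 17.86.

17.9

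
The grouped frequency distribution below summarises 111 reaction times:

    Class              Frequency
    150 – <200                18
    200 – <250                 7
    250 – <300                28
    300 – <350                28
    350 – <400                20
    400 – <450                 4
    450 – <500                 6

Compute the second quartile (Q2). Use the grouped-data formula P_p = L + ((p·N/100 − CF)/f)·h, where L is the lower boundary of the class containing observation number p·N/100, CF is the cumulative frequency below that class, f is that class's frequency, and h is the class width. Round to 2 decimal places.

304.46

N = 111; target position k = 50/100 · 111 = 55.5.
Cumulative frequencies: 18, 25, 53, 81, 101, 105, 111.
Observation 55.5 falls in the class 300 – <350.
L = 300, CF = 53, f = 28, h = 50.
P50 = 300 + ((55.5 − 53)/28)·50 = 300 + 4.46429 = 304.464.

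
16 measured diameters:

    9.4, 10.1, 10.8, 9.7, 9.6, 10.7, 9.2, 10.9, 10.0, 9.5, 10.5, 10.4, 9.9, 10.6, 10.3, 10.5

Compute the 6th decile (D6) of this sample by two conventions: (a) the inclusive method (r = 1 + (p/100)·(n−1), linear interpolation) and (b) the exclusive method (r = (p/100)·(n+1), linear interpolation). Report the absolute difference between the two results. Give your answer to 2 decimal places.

0.02

Sorted: 9.2, 9.4, 9.5, 9.6, 9.7, 9.9, 10.0, 10.1, 10.3, 10.4, 10.5, 10.5, 10.6, 10.7, 10.8, 10.9.
n = 16.
(a) r = 10 → value at rank 10 = 10.4.
(b) r = 10.2; between ranks 10 (10.4) and 11 (10.5): 10.42.
|10.4 − 10.42| = 0.02.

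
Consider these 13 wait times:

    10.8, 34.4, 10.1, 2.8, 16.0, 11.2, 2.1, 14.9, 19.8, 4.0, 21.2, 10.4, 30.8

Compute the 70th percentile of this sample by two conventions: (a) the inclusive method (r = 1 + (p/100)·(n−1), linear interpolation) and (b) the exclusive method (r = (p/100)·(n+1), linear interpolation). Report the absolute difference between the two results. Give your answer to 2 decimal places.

Sorted: 2.1, 2.8, 4.0, 10.1, 10.4, 10.8, 11.2, 14.9, 16.0, 19.8, 21.2, 30.8, 34.4.
n = 13.
(a) r = 9.4; between ranks 9 (16.0) and 10 (19.8): 17.52.
(b) r = 9.8; between ranks 9 (16.0) and 10 (19.8): 19.04.
|17.52 − 19.04| = 1.52.

1.52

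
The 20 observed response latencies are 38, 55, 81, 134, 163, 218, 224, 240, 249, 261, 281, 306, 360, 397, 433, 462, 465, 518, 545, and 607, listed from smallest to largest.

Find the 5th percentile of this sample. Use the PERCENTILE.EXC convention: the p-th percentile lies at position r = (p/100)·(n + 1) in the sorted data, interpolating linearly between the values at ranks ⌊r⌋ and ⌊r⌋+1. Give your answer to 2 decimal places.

38.85

n = 20.
r = (5/100)·(20 + 1) = 1.05.
Rank 1 is 38 and rank 2 is 55.
Interpolate: 38 + 0.05·(55 − 38) = 38 + 0.05·17 = 38.85.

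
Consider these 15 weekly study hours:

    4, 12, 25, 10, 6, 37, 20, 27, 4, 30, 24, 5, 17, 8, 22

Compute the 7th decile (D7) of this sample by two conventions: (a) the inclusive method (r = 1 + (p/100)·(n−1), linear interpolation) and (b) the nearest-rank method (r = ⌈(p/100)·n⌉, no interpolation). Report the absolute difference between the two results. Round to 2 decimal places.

0.40

Sorted: 4, 4, 5, 6, 8, 10, 12, 17, 20, 22, 24, 25, 27, 30, 37.
n = 15.
(a) r = 10.8; between ranks 10 (22) and 11 (24): 23.6.
(b) the nearest-rank method: rank 11 → 24.
|23.6 − 24| = 0.4.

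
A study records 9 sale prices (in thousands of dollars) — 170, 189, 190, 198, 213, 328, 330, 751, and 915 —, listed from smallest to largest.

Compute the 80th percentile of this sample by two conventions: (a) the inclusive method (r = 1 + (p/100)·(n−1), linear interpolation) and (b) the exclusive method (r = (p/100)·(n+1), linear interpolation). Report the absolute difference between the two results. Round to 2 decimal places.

n = 9.
(a) r = 7.4; between ranks 7 (330) and 8 (751): 498.4.
(b) r = 8 → value at rank 8 = 751.
|498.4 − 751| = 252.6.

252.60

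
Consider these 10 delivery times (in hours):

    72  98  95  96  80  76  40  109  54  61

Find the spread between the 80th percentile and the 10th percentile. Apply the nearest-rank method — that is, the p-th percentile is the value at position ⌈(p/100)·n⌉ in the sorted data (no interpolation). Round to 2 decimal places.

Sorted: 40, 54, 61, 72, 76, 80, 95, 96, 98, 109.
n = 10.
P10: rank ⌈10/100·10⌉ = 1 → 40.
P80: rank ⌈80/100·10⌉ = 8 → 96.
Difference: 96 − 40 = 56.

56.00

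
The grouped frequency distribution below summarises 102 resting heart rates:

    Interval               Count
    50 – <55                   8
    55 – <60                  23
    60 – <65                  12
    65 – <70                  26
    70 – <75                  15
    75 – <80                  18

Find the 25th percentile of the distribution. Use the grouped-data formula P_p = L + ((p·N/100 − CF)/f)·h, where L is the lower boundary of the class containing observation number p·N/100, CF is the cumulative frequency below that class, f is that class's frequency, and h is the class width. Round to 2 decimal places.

58.80

N = 102; target position k = 25/100 · 102 = 25.5.
Cumulative frequencies: 8, 31, 43, 69, 84, 102.
Observation 25.5 falls in the class 55 – <60.
L = 55, CF = 8, f = 23, h = 5.
P25 = 55 + ((25.5 − 8)/23)·5 = 55 + 3.80435 = 58.8043.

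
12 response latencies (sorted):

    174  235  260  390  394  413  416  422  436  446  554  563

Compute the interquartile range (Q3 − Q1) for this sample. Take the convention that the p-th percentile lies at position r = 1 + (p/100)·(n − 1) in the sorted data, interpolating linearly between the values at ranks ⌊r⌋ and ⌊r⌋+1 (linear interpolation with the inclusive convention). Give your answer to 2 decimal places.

81.00

n = 12.
P25: r = 3.75; ranks 3–4 are 260, 390; interpolating gives 357.5.
P75: r = 9.25; ranks 9–10 are 436, 446; interpolating gives 438.5.
Difference: 438.5 − 357.5 = 81.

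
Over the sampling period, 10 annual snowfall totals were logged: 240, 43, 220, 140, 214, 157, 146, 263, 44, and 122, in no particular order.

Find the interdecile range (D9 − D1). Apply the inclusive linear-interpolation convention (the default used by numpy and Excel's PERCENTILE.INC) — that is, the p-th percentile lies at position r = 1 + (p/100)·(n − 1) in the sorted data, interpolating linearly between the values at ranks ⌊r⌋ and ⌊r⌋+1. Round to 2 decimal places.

Sorted: 43, 44, 122, 140, 146, 157, 214, 220, 240, 263.
n = 10.
P10: r = 1.9; ranks 1–2 are 43, 44; interpolating gives 43.9.
P90: r = 9.1; ranks 9–10 are 240, 263; interpolating gives 242.3.
Difference: 242.3 − 43.9 = 198.4.

198.40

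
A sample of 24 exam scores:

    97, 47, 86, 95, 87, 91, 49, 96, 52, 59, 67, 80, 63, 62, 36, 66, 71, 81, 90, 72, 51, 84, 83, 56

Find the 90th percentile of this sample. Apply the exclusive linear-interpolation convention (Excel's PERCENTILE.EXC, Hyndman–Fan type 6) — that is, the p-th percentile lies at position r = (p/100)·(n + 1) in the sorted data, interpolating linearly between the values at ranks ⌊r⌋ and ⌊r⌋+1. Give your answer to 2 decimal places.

Sorted: 36, 47, 49, 51, 52, 56, 59, 62, 63, 66, 67, 71, 72, 80, 81, 83, 84, 86, 87, 90, 91, 95, 96, 97.
n = 24.
r = (90/100)·(24 + 1) = 22.5.
Rank 22 is 95 and rank 23 is 96.
Interpolate: 95 + 0.5·(96 − 95) = 95 + 0.5·1 = 95.5.

95.50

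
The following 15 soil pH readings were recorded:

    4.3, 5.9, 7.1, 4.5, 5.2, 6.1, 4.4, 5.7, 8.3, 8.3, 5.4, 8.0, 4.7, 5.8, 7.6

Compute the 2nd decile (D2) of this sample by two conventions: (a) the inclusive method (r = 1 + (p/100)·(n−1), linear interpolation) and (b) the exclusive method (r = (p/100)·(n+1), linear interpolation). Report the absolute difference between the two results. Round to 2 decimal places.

0.12

Sorted: 4.3, 4.4, 4.5, 4.7, 5.2, 5.4, 5.7, 5.8, 5.9, 6.1, 7.1, 7.6, 8.0, 8.3, 8.3.
n = 15.
(a) r = 3.8; between ranks 3 (4.5) and 4 (4.7): 4.66.
(b) r = 3.2; between ranks 3 (4.5) and 4 (4.7): 4.54.
|4.66 − 4.54| = 0.12.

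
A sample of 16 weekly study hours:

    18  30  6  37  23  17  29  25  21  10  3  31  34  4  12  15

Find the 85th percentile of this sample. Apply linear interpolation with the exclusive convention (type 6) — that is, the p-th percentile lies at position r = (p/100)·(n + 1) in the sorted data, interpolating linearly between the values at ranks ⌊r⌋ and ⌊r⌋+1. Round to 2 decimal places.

Sorted: 3, 4, 6, 10, 12, 15, 17, 18, 21, 23, 25, 29, 30, 31, 34, 37.
n = 16.
r = (85/100)·(16 + 1) = 14.45.
Rank 14 is 31 and rank 15 is 34.
Interpolate: 31 + 0.45·(34 − 31) = 31 + 0.45·3 = 32.35.

32.35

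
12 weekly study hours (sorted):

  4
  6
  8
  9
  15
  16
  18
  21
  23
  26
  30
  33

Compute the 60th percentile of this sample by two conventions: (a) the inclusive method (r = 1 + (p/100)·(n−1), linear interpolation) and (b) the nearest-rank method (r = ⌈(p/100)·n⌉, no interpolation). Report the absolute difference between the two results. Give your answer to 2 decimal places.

n = 12.
(a) r = 7.6; between ranks 7 (18) and 8 (21): 19.8.
(b) the nearest-rank method: rank 8 → 21.
|19.8 − 21| = 1.2.

1.20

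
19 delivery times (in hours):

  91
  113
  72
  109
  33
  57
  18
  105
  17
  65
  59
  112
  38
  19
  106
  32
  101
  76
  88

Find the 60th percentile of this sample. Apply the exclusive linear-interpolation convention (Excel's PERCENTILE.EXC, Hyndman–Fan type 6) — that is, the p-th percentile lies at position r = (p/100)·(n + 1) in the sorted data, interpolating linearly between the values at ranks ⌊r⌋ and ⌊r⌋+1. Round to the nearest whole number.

Sorted: 17, 18, 19, 32, 33, 38, 57, 59, 65, 72, 76, 88, 91, 101, 105, 106, 109, 112, 113.
n = 19.
r = (60/100)·(19 + 1) = 12.
r is an integer, so P60 is the value at rank 12: 88.

88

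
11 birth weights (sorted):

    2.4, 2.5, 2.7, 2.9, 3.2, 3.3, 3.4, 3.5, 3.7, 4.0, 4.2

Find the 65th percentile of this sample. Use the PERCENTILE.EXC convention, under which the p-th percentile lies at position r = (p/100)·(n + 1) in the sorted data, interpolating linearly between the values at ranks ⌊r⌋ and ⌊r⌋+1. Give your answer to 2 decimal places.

n = 11.
r = (65/100)·(11 + 1) = 7.8.
Rank 7 is 3.4 and rank 8 is 3.5.
Interpolate: 3.4 + 0.8·(3.5 − 3.4) = 3.4 + 0.8·0.1 = 3.48.

3.48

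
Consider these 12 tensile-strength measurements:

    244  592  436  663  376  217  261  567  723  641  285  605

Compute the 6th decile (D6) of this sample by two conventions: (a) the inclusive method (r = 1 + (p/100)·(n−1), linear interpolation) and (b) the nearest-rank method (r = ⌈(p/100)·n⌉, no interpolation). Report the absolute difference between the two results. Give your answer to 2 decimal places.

Sorted: 217, 244, 261, 285, 376, 436, 567, 592, 605, 641, 663, 723.
n = 12.
(a) r = 7.6; between ranks 7 (567) and 8 (592): 582.
(b) the nearest-rank method: rank 8 → 592.
|582 − 592| = 10.

10.00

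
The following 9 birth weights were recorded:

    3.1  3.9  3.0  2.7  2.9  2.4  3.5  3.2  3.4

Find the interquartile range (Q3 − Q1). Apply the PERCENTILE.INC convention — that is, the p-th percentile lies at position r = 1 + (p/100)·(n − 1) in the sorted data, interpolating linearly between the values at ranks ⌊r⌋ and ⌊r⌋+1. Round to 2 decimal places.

0.50

Sorted: 2.4, 2.7, 2.9, 3.0, 3.1, 3.2, 3.4, 3.5, 3.9.
n = 9.
P25: r = 3 (integer) → 2.9.
P75: r = 7 (integer) → 3.4.
Difference: 3.4 − 2.9 = 0.5.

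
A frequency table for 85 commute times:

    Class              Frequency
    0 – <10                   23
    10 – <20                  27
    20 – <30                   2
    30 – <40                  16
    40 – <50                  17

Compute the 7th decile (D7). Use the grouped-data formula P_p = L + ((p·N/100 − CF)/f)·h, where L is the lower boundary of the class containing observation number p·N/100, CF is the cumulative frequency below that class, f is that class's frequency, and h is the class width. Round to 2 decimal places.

N = 85; target position k = 70/100 · 85 = 59.5.
Cumulative frequencies: 23, 50, 52, 68, 85.
Observation 59.5 falls in the class 30 – <40.
L = 30, CF = 52, f = 16, h = 10.
P70 = 30 + ((59.5 − 52)/16)·10 = 30 + 4.6875 = 34.6875.

34.69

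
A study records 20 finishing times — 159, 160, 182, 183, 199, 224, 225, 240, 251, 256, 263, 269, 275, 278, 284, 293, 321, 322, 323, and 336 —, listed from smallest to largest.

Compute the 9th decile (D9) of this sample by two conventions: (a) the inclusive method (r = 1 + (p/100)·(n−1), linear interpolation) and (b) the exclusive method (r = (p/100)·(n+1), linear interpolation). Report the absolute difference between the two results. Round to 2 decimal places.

n = 20.
(a) r = 18.1; between ranks 18 (322) and 19 (323): 322.1.
(b) r = 18.9; between ranks 18 (322) and 19 (323): 322.9.
|322.1 − 322.9| = 0.8.

0.80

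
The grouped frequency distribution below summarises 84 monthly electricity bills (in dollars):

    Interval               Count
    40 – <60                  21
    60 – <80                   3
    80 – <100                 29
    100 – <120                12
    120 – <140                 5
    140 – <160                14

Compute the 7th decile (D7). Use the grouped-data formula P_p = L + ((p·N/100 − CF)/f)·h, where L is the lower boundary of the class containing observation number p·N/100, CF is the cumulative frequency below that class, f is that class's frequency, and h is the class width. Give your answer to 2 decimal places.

N = 84; target position k = 70/100 · 84 = 58.8.
Cumulative frequencies: 21, 24, 53, 65, 70, 84.
Observation 58.8 falls in the class 100 – <120.
L = 100, CF = 53, f = 12, h = 20.
P70 = 100 + ((58.8 − 53)/12)·20 = 100 + 9.66667 = 109.667.

109.67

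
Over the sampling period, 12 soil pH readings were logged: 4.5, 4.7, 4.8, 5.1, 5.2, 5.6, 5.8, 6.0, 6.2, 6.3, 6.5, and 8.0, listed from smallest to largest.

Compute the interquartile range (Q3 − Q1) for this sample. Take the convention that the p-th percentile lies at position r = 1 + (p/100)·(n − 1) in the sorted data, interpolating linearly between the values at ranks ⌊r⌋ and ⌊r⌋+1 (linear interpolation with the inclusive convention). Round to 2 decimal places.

n = 12.
P25: r = 3.75; ranks 3–4 are 4.8, 5.1; interpolating gives 5.025.
P75: r = 9.25; ranks 9–10 are 6.2, 6.3; interpolating gives 6.225.
Difference: 6.225 − 5.025 = 1.2.

1.20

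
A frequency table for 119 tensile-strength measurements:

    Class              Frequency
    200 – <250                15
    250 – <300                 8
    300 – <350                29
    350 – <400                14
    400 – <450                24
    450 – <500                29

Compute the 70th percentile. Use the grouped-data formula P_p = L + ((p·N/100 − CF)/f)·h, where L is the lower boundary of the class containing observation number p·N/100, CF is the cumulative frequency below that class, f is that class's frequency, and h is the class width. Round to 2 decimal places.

436.04

N = 119; target position k = 70/100 · 119 = 83.3.
Cumulative frequencies: 15, 23, 52, 66, 90, 119.
Observation 83.3 falls in the class 400 – <450.
L = 400, CF = 66, f = 24, h = 50.
P70 = 400 + ((83.3 − 66)/24)·50 = 400 + 36.0417 = 436.042.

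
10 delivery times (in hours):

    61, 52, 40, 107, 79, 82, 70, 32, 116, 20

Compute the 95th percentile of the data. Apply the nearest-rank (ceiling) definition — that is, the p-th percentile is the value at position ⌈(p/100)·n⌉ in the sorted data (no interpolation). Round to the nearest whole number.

116

Sorted: 20, 32, 40, 52, 61, 70, 79, 82, 107, 116.
n = 10.
Position = ⌈95/100 · 10⌉ = ⌈9.5⌉ = 10.
The value at rank 10 is 116.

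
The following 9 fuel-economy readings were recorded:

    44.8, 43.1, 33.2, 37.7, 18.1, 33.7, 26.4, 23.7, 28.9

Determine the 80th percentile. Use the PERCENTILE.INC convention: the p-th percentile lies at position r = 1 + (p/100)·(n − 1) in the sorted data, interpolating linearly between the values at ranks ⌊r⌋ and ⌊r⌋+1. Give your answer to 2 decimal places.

39.86

Sorted: 18.1, 23.7, 26.4, 28.9, 33.2, 33.7, 37.7, 43.1, 44.8.
n = 9.
r = 1 + (80/100)·(9 − 1) = 1 + 6.4 = 7.4.
Rank 7 is 37.7 and rank 8 is 43.1.
Interpolate: 37.7 + 0.4·(43.1 − 37.7) = 37.7 + 0.4·5.4 = 39.86.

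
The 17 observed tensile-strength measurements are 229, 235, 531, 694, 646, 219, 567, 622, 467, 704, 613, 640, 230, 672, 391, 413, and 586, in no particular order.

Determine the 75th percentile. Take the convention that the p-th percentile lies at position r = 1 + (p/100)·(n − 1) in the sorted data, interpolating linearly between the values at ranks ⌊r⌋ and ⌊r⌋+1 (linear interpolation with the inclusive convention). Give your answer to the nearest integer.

Sorted: 219, 229, 230, 235, 391, 413, 467, 531, 567, 586, 613, 622, 640, 646, 672, 694, 704.
n = 17.
r = 1 + (75/100)·(17 − 1) = 1 + 12 = 13.
r is an integer, so P75 is the value at rank 13: 640.

640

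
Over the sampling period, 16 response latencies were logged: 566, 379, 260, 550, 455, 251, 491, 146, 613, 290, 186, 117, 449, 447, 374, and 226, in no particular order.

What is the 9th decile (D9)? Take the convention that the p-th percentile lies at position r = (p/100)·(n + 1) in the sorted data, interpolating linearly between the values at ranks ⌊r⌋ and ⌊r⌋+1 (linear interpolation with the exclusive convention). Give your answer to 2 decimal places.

580.10

Sorted: 117, 146, 186, 226, 251, 260, 290, 374, 379, 447, 449, 455, 491, 550, 566, 613.
n = 16.
r = (90/100)·(16 + 1) = 15.3.
Rank 15 is 566 and rank 16 is 613.
Interpolate: 566 + 0.3·(613 − 566) = 566 + 0.3·47 = 580.1.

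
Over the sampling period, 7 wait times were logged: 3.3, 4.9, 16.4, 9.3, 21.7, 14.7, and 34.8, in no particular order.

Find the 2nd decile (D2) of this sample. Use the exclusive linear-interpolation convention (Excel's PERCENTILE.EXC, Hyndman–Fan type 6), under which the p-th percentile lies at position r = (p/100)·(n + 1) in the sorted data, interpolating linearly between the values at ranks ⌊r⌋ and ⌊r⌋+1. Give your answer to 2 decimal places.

Sorted: 3.3, 4.9, 9.3, 14.7, 16.4, 21.7, 34.8.
n = 7.
r = (20/100)·(7 + 1) = 1.6.
Rank 1 is 3.3 and rank 2 is 4.9.
Interpolate: 3.3 + 0.6·(4.9 − 3.3) = 3.3 + 0.6·1.6 = 4.26.

4.26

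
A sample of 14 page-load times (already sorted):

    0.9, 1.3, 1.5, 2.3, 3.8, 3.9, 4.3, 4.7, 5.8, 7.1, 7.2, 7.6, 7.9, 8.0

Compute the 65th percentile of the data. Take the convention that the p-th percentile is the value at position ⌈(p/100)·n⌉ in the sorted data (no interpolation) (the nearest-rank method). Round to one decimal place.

7.1

n = 14.
Position = ⌈65/100 · 14⌉ = ⌈9.1⌉ = 10.
The value at rank 10 is 7.1.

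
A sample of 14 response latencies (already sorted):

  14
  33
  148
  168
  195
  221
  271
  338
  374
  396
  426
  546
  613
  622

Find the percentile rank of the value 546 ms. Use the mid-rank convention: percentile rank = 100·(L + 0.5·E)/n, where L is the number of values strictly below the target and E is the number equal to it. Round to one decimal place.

Count below 546: L = 11; count equal: E = 1; n = 14.
Percentile rank = 100·(11 + 0.5·1)/14 = 100·11.5/14 = 82.14.

82.1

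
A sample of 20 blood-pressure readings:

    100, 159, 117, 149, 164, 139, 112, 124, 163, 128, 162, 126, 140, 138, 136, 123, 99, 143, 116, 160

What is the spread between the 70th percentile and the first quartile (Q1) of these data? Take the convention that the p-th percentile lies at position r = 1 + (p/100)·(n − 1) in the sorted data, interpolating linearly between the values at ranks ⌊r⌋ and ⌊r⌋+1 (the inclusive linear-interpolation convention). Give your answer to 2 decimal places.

23.30

Sorted: 99, 100, 112, 116, 117, 123, 124, 126, 128, 136, 138, 139, 140, 143, 149, 159, 160, 162, 163, 164.
n = 20.
P25: r = 5.75; ranks 5–6 are 117, 123; interpolating gives 121.5.
P70: r = 14.3; ranks 14–15 are 143, 149; interpolating gives 144.8.
Difference: 144.8 − 121.5 = 23.3.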